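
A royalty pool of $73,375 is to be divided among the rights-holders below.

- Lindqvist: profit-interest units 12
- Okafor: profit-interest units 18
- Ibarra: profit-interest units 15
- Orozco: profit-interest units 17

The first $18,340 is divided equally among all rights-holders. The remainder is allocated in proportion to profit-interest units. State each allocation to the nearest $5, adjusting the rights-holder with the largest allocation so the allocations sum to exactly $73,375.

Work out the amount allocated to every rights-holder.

Lindqvist: $15,235 | Okafor: $20,565 | Ibarra: $17,900 | Orozco: $19,675

$18,340 shared equally gives $4,585 per rights-holder.
Remainder $55,035 by profit-interest units (total 62): Lindqvist 10,651.94 → $10,650; Okafor 15,977.90 → $15,980; Ibarra 13,314.92 → $13,315; Orozco 15,090.24 → $15,090.
Totals: Lindqvist $4,585 + $10,650 = $15,235; Okafor $4,585 + $15,980 = $20,565; Ibarra $4,585 + $13,315 = $17,900; Orozco $4,585 + $15,090 = $19,675.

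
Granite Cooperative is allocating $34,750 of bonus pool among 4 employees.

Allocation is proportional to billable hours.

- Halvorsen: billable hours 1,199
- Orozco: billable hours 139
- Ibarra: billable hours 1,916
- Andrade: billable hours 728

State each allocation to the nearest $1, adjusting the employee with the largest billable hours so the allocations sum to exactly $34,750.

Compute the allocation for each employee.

Halvorsen: $10,463 · Orozco: $1,213 · Ibarra: $16,721 · Andrade: $6,353

Total billable hours = 3,982.
Unrounded shares: Halvorsen 1,199/3,982 × $34,750 = 10,463.40; Orozco 139/3,982 × $34,750 = 1,213.02; Ibarra 1,916/3,982 × $34,750 = 16,720.49; Andrade 728/3,982 × $34,750 = 6,353.09.
At nearest $1: Halvorsen $10,463; Orozco $1,213; Ibarra $16,720; Andrade $6,353. Sum = $34,749.
Difference $34,750 − $34,749 = +$1 applied to largest billable hours (Ibarra): Ibarra becomes $16,721.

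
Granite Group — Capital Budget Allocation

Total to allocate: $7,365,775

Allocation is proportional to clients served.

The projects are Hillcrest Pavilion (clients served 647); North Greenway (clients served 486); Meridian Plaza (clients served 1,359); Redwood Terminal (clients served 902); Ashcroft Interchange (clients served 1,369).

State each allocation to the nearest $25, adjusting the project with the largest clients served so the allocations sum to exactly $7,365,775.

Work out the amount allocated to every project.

Total clients served = 4,763.
Pro-rata amounts: Hillcrest Pavilion 647/4,763 × $7,365,775 = 1,000,557.72; North Greenway 486/4,763 × $7,365,775 = 751,578.13; Meridian Plaza 1,359/4,763 × $7,365,775 = 2,101,635.15; Redwood Terminal 902/4,763 × $7,365,775 = 1,394,904.27; Ashcroft Interchange 1,369/4,763 × $7,365,775 = 2,117,099.72.
After rounding ($25): Hillcrest Pavilion $1,000,550; North Greenway $751,575; Meridian Plaza $2,101,625; Redwood Terminal $1,394,900; Ashcroft Interchange $2,117,100. Sum = $7,365,750.
Difference $7,365,775 − $7,365,750 = +$25 applied to largest clients served (Ashcroft Interchange): Ashcroft Interchange becomes $2,117,125.

Hillcrest Pavilion: $1,000,550; North Greenway: $751,575; Meridian Plaza: $2,101,625; Redwood Terminal: $1,394,900; Ashcroft Interchange: $2,117,125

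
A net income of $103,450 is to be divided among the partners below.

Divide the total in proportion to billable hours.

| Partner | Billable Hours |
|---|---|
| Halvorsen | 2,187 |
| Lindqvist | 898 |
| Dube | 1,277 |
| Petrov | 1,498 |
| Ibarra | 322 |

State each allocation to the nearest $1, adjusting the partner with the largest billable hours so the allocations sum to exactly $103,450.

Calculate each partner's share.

Halvorsen: $36,598 · Lindqvist: $15,027 · Dube: $21,369 · Petrov: $25,068 · Ibarra: $5,388

Sum of billable hours: 6,182.
Pro-rata amounts: Halvorsen 2,187/6,182 × $103,450 = 36,597.40; Lindqvist 898/6,182 × $103,450 = 15,027.19; Dube 1,277/6,182 × $103,450 = 21,369.40; Petrov 1,498/6,182 × $103,450 = 25,067.63; Ibarra 322/6,182 × $103,450 = 5,388.37.
Rounded to nearest $1: Halvorsen $36,597; Lindqvist $15,027; Dube $21,369; Petrov $25,068; Ibarra $5,388. Sum = $103,449.
Difference $103,450 − $103,449 = +$1 applied to largest billable hours (Halvorsen): Halvorsen becomes $36,598.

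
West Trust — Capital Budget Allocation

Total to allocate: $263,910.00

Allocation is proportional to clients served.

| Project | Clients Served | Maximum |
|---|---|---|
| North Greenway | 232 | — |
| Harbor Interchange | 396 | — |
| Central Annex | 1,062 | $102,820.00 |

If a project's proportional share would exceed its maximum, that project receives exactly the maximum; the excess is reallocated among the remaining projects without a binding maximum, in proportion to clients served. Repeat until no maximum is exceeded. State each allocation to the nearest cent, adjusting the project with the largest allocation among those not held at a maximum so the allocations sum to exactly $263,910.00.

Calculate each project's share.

North Greenway: $59,510.96; Harbor Interchange: $101,579.04; Central Annex: $102,820.00

Sum of clients served: 1,690.
Proportional shares (ignoring caps): North Greenway 36,229.0651; Harbor Interchange 61,839.2663; Central Annex 165,841.6686.
Cap binds for Central Annex ($102,820.00); residual $161,090.00 reallocated over remaining clients served 628.
Shares after redistribution: North Greenway 59,510.9554 → $59,510.96; Harbor Interchange 101,579.0446 → $101,579.04.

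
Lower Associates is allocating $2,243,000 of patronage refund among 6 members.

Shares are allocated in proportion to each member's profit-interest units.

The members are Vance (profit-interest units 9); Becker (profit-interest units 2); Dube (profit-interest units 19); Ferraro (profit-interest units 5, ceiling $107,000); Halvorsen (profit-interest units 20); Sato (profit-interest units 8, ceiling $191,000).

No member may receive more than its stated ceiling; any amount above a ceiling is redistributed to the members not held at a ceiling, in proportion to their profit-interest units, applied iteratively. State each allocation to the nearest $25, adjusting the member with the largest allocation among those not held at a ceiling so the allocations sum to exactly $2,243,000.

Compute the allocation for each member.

Vance: $350,100 | Becker: $77,800 | Dube: $739,100 | Ferraro: $107,000 | Halvorsen: $778,000 | Sato: $191,000

Profit-interest units total: 63.
Proportional shares (ignoring caps): Vance 320,428.57; Becker 71,206.35; Dube 676,460.32; Ferraro 178,015.87; Halvorsen 712,063.49; Sato 284,825.40.
Capped: Ferraro ($107,000), Sato ($191,000); balance $1,945,000 reallocated over remaining profit-interest units 50.
Shares after redistribution: Vance 350,100.00 → $350,100; Becker 77,800.00 → $77,800; Dube 739,100.00 → $739,100; Halvorsen 778,000.00 → $778,000.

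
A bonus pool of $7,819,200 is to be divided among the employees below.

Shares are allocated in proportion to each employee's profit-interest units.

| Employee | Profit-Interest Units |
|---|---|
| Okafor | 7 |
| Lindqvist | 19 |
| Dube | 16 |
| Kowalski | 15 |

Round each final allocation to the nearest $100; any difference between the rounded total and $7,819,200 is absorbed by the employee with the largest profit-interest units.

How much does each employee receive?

Okafor: $960,300 · Lindqvist: $2,606,300 · Dube: $2,194,900 · Kowalski: $2,057,700

Combined profit-interest units = 57.
Pro-rata amounts: Okafor 7/57 × $7,819,200 = 960,252.63; Lindqvist 19/57 × $7,819,200 = 2,606,400.00; Dube 16/57 × $7,819,200 = 2,194,863.16; Kowalski 15/57 × $7,819,200 = 2,057,684.21.
At nearest $100: Okafor $960,300; Lindqvist $2,606,400; Dube $2,194,900; Kowalski $2,057,700. Sum = $7,819,300.
Difference $7,819,200 − $7,819,300 = −$100 applied to largest profit-interest units (Lindqvist): Lindqvist becomes $2,606,300.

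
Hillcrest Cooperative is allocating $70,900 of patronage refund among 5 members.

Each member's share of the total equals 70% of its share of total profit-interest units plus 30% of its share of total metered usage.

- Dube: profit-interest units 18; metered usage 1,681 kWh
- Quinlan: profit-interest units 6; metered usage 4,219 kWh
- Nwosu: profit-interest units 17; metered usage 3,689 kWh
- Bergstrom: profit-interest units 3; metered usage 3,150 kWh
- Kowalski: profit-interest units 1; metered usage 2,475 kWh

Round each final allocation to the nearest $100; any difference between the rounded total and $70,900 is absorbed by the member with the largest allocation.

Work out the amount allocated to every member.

Dube: $22,200; Quinlan: $12,500; Nwosu: $23,900; Bergstrom: $7,700; Kowalski: $4,600

Totals — profit-interest units 45, metered usage 15,214.
Combined weights (70% profit-interest units + 30% metered usage): Dube 0.3131; Quinlan 0.1765; Nwosu 0.3372; Bergstrom 0.1088; Kowalski 0.0644.
Unrounded shares: Dube 22,202.13; Quinlan 12,515.72; Nwosu 23,906.53; Bergstrom 7,712.54; Kowalski 4,563.07.
After rounding ($100): Dube $22,200; Quinlan $12,500; Nwosu $23,900; Bergstrom $7,700; Kowalski $4,600. Sum = $70,900.
Rounded total matches; no reconciliation needed.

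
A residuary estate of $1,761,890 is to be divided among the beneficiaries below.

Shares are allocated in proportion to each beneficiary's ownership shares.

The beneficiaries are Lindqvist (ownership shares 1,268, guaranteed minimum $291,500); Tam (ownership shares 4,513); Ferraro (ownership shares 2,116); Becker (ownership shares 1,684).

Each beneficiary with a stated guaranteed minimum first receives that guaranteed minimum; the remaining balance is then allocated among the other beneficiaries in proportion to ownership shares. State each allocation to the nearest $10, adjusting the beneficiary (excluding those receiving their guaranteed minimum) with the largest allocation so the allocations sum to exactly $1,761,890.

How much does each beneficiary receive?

Lindqvist: $291,500 · Tam: $798,260 · Ferraro: $374,270 · Becker: $297,860

Guaranteed amounts: Lindqvist $291,500. Balance $1,470,390.
Balance split over remaining ownership shares 8,313: Tam 798,252.14 → $798,250; Ferraro 374,274.66 → $374,270; Becker 297,863.20 → $297,860.
Rounding difference +$10 applied to Tam → $798,260.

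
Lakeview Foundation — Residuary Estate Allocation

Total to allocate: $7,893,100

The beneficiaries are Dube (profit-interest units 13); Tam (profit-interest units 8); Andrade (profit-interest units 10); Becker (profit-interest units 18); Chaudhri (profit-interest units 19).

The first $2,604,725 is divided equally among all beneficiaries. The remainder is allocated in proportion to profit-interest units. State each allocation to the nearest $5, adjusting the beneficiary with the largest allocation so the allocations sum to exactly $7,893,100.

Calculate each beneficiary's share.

Dube: $1,531,960 · Tam: $1,143,105 · Andrade: $1,298,645 · Becker: $1,920,810 · Chaudhri: $1,998,580

First tranche $2,604,725 split equally: $520,945 each.
Remainder $5,288,375 by profit-interest units (total 68): Dube 1,011,012.87 → $1,011,015; Tam 622,161.76 → $622,160; Andrade 777,702.21 → $777,700; Becker 1,399,863.97 → $1,399,865; Chaudhri 1,477,634.19 → $1,477,635.
Totals: Dube $520,945 + $1,011,015 = $1,531,960; Tam $520,945 + $622,160 = $1,143,105; Andrade $520,945 + $777,700 = $1,298,645; Becker $520,945 + $1,399,865 = $1,920,810; Chaudhri $520,945 + $1,477,635 = $1,998,580.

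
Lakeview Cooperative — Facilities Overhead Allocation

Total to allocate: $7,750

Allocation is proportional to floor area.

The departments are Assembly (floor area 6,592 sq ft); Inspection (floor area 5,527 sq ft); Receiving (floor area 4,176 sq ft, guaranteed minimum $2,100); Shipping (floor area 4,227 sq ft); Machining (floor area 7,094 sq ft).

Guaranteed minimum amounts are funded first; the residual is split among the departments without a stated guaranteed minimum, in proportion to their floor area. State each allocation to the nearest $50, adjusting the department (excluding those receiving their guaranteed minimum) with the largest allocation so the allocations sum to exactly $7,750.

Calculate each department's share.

Minimums first: Receiving $2,100. Balance $5,650.
Balance split over remaining floor area 23,440: Assembly 1,588.94 → $1,600; Inspection 1,332.23 → $1,350; Shipping 1,018.88 → $1,000; Machining 1,709.94 → $1,700.

Assembly: $1,600 | Inspection: $1,350 | Receiving: $2,100 | Shipping: $1,000 | Machining: $1,700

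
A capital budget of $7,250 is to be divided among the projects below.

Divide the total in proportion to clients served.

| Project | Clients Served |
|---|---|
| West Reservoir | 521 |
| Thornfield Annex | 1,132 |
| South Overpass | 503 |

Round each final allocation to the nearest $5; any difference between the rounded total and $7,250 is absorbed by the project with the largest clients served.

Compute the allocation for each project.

West Reservoir: $1,750 | Thornfield Annex: $3,810 | South Overpass: $1,690

Total clients served = 2,156.
Raw shares: West Reservoir 521/2,156 × $7,250 = 1,751.97; Thornfield Annex 1,132/2,156 × $7,250 = 3,806.59; South Overpass 503/2,156 × $7,250 = 1,691.44.
Rounded to nearest $5: West Reservoir $1,750; Thornfield Annex $3,805; South Overpass $1,690. Sum = $7,245.
Difference $7,250 − $7,245 = +$5 applied to largest clients served (Thornfield Annex): Thornfield Annex becomes $3,810.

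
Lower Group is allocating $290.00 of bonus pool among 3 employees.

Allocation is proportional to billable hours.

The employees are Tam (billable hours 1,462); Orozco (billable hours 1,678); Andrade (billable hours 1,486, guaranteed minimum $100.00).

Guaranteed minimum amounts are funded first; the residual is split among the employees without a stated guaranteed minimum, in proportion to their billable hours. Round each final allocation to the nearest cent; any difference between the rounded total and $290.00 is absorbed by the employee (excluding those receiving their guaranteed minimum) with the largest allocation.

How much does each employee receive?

Tam: $88.46 · Orozco: $101.54 · Andrade: $100.00

Guaranteed amounts: Andrade $100.00. Balance $190.00.
Balance split over remaining billable hours 3,140: Tam 88.46497 → $88.46; Orozco 101.53503 → $101.54.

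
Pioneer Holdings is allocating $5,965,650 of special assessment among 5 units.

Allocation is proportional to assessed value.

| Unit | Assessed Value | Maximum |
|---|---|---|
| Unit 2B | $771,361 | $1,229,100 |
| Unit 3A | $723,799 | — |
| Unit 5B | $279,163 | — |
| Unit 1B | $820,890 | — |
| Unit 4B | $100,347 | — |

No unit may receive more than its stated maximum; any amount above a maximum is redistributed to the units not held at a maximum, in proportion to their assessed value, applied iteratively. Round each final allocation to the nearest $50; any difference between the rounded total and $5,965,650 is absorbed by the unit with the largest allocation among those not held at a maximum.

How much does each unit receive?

Total assessed value = 2,695,560.
Proportional shares (ignoring caps): Unit 2B 1,707,129.41; Unit 3A 1,601,868.07; Unit 5B 617,826.63; Unit 1B 1,816,743.99; Unit 4B 222,081.90.
Capped: Unit 2B ($1,229,100); balance $4,736,550 reallocated over remaining assessed value 1,924,199.
Redistributed shares: Unit 3A 1,781,681.70 → $1,781,700; Unit 5B 687,179.19 → $687,200; Unit 1B 2,020,677.97 → $2,020,700; Unit 4B 247,011.14 → $247,000.
Rounding difference −$50 applied to Unit 1B → $2,020,650.

Unit 2B: $1,229,100 · Unit 3A: $1,781,700 · Unit 5B: $687,200 · Unit 1B: $2,020,650 · Unit 4B: $247,000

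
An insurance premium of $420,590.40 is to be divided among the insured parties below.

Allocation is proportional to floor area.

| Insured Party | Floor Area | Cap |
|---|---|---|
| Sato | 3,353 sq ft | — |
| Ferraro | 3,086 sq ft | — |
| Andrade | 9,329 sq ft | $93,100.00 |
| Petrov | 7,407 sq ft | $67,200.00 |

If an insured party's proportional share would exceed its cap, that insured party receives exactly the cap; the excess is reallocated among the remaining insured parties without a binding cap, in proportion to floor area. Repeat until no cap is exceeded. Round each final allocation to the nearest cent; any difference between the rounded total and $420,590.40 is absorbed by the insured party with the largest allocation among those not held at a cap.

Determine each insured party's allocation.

Combined floor area = 23,175.
Pro-rata shares before constraints: Sato 60,851.7632; Ferraro 56,006.1262; Andrade 169,306.9187; Petrov 134,425.5919.
Held at cap: Andrade ($93,100.00), Petrov ($67,200.00); residual $260,290.40 reallocated over remaining floor area 6,439.
Remaining shares: Sato 135,541.8095 → $135,541.81; Ferraro 124,748.5905 → $124,748.59.

Sato: $135,541.81; Ferraro: $124,748.59; Andrade: $93,100.00; Petrov: $67,200.00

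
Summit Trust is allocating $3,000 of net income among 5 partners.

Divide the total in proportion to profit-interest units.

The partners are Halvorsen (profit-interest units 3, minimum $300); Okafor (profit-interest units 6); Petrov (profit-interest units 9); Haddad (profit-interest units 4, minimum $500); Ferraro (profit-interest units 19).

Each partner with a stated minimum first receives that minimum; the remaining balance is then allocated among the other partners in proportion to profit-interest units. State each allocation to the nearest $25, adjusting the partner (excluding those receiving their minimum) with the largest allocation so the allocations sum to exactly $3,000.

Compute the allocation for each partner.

Guaranteed amounts: Halvorsen $300; Haddad $500. Residual $2,200.
Residual split over remaining profit-interest units 34: Okafor 388.24 → $400; Petrov 582.35 → $575; Ferraro 1,229.41 → $1,225.

Halvorsen: $300 · Okafor: $400 · Petrov: $575 · Haddad: $500 · Ferraro: $1,225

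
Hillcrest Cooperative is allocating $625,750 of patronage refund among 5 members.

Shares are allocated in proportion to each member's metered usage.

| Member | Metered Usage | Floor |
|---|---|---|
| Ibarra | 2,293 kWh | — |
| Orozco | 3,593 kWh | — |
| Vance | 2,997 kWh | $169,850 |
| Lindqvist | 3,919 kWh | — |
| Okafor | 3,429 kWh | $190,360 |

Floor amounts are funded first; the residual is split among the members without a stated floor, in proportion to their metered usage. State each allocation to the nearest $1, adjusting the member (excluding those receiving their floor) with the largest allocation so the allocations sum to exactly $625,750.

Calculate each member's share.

Guaranteed amounts: Vance $169,850; Okafor $190,360. Balance $265,540.
Balance split over remaining metered usage 9,805: Ibarra 62,099.26 → $62,099; Orozco 97,305.99 → $97,306; Lindqvist 106,134.75 → $106,135.

Ibarra: $62,099 | Orozco: $97,306 | Vance: $169,850 | Lindqvist: $106,135 | Okafor: $190,360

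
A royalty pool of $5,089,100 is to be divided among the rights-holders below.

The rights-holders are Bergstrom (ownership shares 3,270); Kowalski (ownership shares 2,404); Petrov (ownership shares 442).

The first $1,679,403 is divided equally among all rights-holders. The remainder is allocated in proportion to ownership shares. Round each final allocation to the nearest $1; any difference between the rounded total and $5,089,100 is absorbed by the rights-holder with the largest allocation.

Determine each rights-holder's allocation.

Bergstrom: $2,382,840 · Kowalski: $1,900,042 · Petrov: $806,218

Equal tier: $1,679,403 ÷ 3 = $559,801 apiece.
Remainder $3,409,697 by ownership shares (total 6,116): Bergstrom 1,823,039.44 → $1,823,039; Kowalski 1,340,240.61 → $1,340,241; Petrov 246,416.95 → $246,417.
Totals: Bergstrom $559,801 + $1,823,039 = $2,382,840; Kowalski $559,801 + $1,340,241 = $1,900,042; Petrov $559,801 + $246,417 = $806,218.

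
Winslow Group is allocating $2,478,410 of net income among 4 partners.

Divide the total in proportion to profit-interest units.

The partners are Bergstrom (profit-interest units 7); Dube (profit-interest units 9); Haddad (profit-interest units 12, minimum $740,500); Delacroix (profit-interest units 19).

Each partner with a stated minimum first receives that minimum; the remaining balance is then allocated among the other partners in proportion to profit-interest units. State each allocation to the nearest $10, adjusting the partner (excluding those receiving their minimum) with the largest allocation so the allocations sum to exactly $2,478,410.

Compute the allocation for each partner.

Guaranteed amounts: Haddad $740,500. Residual $1,737,910.
Residual split over remaining profit-interest units 35: Bergstrom 347,582.00 → $347,580; Dube 446,891.14 → $446,890; Delacroix 943,436.86 → $943,440.

Bergstrom: $347,580 · Dube: $446,890 · Haddad: $740,500 · Delacroix: $943,440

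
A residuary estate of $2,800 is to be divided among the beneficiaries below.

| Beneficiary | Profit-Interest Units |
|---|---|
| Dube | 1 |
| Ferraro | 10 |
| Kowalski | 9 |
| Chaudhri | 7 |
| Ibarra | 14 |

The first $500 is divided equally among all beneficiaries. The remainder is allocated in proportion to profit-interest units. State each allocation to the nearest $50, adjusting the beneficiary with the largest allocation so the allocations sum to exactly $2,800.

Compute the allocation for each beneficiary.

Dube: $150 | Ferraro: $650 | Kowalski: $600 | Chaudhri: $500 | Ibarra: $900

$500 shared equally gives $100 per beneficiary.
Remainder $2,300 by profit-interest units (total 41): Dube 56.10 → $50; Ferraro 560.98 → $550; Kowalski 504.88 → $500; Chaudhri 392.68 → $400; Ibarra 785.37 → $800.
Totals: Dube $100 + $50 = $150; Ferraro $100 + $550 = $650; Kowalski $100 + $500 = $600; Chaudhri $100 + $400 = $500; Ibarra $100 + $800 = $900.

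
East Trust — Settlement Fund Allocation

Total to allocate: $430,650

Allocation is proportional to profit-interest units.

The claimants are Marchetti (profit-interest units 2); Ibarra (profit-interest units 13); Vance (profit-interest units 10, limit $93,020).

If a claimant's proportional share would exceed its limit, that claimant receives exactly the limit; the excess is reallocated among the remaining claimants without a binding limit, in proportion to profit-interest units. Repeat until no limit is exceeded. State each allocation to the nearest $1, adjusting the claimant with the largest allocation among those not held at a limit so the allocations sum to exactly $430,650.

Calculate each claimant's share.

Marchetti: $45,017 · Ibarra: $292,613 · Vance: $93,020

Profit-interest units total: 25.
Pro-rata shares before constraints: Marchetti 34,452.00; Ibarra 223,938.00; Vance 172,260.00.
Held at cap: Vance ($93,020); remaining pool $337,630 reallocated over remaining profit-interest units 15.
Shares after redistribution: Marchetti 45,017.33 → $45,017; Ibarra 292,612.67 → $292,613.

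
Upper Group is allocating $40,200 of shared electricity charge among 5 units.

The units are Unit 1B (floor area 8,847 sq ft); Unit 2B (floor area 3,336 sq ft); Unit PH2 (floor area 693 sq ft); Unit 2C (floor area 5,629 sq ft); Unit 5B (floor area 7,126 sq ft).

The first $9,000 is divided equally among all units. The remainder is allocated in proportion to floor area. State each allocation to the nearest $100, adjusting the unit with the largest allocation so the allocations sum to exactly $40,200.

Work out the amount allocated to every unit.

$9,000 shared equally gives $1,800 per unit.
Remainder $31,200 by floor area (total 25,631): Unit 1B 10,769.24 → $10,800; Unit 2B 4,060.83 → $4,100; Unit PH2 843.57 → $800; Unit 2C 6,852.05 → $6,900; Unit 5B 8,674.31 → $8,700.
Rounding difference −$100 on remainder applied to Unit 1B.
Totals: Unit 1B $1,800 + $10,700 = $12,500; Unit 2B $1,800 + $4,100 = $5,900; Unit PH2 $1,800 + $800 = $2,600; Unit 2C $1,800 + $6,900 = $8,700; Unit 5B $1,800 + $8,700 = $10,500.

Unit 1B: $12,500 | Unit 2B: $5,900 | Unit PH2: $2,600 | Unit 2C: $8,700 | Unit 5B: $10,500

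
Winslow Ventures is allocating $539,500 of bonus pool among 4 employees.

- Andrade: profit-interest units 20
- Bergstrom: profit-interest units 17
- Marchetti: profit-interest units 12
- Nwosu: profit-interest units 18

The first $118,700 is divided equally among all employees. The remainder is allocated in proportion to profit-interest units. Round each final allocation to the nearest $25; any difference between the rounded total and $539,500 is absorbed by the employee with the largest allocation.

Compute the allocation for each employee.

First tranche $118,700 split equally: $29,675 each.
Remainder $420,800 by profit-interest units (total 67): Andrade 125,611.94 → $125,600; Bergstrom 106,770.15 → $106,775; Marchetti 75,367.16 → $75,375; Nwosu 113,050.75 → $113,050.
Totals: Andrade $29,675 + $125,600 = $155,275; Bergstrom $29,675 + $106,775 = $136,450; Marchetti $29,675 + $75,375 = $105,050; Nwosu $29,675 + $113,050 = $142,725.

Andrade: $155,275 | Bergstrom: $136,450 | Marchetti: $105,050 | Nwosu: $142,725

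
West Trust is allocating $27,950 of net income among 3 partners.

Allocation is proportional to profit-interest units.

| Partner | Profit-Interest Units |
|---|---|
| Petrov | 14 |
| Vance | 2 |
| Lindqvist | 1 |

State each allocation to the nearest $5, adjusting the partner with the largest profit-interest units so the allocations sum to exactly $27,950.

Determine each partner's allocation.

Total profit-interest units = 17.
Pro-rata amounts: Petrov 14/17 × $27,950 = 23,017.65; Vance 2/17 × $27,950 = 3,288.24; Lindqvist 1/17 × $27,950 = 1,644.12.
At nearest $5: Petrov $23,020; Vance $3,290; Lindqvist $1,645. Sum = $27,955.
Difference $27,950 − $27,955 = −$5 applied to largest profit-interest units (Petrov): Petrov becomes $23,015.

Petrov: $23,015; Vance: $3,290; Lindqvist: $1,645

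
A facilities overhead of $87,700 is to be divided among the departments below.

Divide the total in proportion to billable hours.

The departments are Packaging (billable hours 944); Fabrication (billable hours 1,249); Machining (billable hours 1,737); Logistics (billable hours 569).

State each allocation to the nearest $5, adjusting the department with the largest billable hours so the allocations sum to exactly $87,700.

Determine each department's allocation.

Packaging: $18,400; Fabrication: $24,345; Machining: $33,865; Logistics: $11,090

Total billable hours = 4,499.
Raw shares: Packaging 944/4,499 × $87,700 = 18,401.60; Fabrication 1,249/4,499 × $87,700 = 24,347.03; Machining 1,737/4,499 × $87,700 = 33,859.72; Logistics 569/4,499 × $87,700 = 11,091.64.
At nearest $5: Packaging $18,400; Fabrication $24,345; Machining $33,860; Logistics $11,090. Sum = $87,695.
Difference $87,700 − $87,695 = +$5 applied to largest billable hours (Machining): Machining becomes $33,865.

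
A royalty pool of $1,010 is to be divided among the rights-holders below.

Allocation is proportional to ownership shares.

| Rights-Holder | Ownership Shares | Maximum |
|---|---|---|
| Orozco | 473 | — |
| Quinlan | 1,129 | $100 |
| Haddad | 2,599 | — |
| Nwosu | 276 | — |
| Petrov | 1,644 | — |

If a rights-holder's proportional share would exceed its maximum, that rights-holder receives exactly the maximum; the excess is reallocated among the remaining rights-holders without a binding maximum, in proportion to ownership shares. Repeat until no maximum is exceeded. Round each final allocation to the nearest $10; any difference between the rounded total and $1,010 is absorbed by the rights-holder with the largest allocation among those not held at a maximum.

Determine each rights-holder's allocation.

Combined ownership shares = 6,121.
Unconstrained shares: Orozco 78.05; Quinlan 186.29; Haddad 428.85; Nwosu 45.54; Petrov 271.27.
Capped: Quinlan ($100); residual $910 reallocated over remaining ownership shares 4,992.
Remaining shares: Orozco 86.22 → $90; Haddad 473.78 → $470; Nwosu 50.31 → $50; Petrov 299.69 → $300.

Orozco: $90 · Quinlan: $100 · Haddad: $470 · Nwosu: $50 · Petrov: $300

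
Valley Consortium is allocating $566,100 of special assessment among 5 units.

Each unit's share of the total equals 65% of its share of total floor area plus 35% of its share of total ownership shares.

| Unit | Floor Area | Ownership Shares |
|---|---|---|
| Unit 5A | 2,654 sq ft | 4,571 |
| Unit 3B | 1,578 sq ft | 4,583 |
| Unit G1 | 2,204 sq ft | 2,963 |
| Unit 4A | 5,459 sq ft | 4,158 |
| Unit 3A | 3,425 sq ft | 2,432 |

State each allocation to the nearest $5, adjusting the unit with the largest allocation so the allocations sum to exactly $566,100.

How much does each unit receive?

Totals — floor area 15,320, ownership shares 18,707.
Combined weights (65% floor area + 35% ownership shares): Unit 5A 0.1981; Unit 3B 0.1527; Unit G1 0.1489; Unit 4A 0.3094; Unit 3A 0.1908.
Unrounded shares: Unit 5A 112,159.07; Unit 3B 86,442.15; Unit G1 84,319.59; Unit 4A 175,156.97; Unit 3A 108,022.22.
Rounded to nearest $5: Unit 5A $112,160; Unit 3B $86,440; Unit G1 $84,320; Unit 4A $175,155; Unit 3A $108,020. Sum = $566,095.
Difference $566,100 − $566,095 = +$5 applied to largest allocation (Unit 4A): Unit 4A becomes $175,160.

Unit 5A: $112,160 · Unit 3B: $86,440 · Unit G1: $84,320 · Unit 4A: $175,160 · Unit 3A: $108,020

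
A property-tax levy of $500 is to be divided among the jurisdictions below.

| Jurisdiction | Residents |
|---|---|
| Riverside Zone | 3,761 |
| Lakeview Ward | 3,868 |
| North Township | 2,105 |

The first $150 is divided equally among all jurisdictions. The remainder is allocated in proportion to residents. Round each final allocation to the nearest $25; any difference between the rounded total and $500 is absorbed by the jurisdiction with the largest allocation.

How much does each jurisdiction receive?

First tranche $150 split equally: $50 each.
Remainder $350 by residents (total 9,734): Riverside Zone 135.23 → $125; Lakeview Ward 139.08 → $150; North Township 75.69 → $75.
Totals: Riverside Zone $50 + $125 = $175; Lakeview Ward $50 + $150 = $200; North Township $50 + $75 = $125.

Riverside Zone: $175 · Lakeview Ward: $200 · North Township: $125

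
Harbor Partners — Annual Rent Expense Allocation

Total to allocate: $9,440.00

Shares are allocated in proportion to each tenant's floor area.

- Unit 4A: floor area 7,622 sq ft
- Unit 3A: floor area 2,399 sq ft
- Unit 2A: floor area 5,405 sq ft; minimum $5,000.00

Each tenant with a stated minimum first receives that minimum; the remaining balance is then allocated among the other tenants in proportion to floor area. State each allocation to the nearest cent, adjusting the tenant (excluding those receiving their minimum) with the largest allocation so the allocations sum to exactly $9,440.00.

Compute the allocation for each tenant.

Minimums first: Unit 2A $5,000.00. Remaining pool $4,440.00.
Remaining pool split over remaining floor area 10,021: Unit 4A 3,377.0761 → $3,377.08; Unit 3A 1,062.9239 → $1,062.92.

Unit 4A: $3,377.08 · Unit 3A: $1,062.92 · Unit 2A: $5,000.00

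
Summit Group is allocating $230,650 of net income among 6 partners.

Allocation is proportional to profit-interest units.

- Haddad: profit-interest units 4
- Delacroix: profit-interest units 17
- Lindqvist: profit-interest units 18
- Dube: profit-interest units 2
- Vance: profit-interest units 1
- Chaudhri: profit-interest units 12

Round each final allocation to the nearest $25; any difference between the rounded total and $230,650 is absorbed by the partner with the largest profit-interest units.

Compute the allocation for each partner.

Haddad: $17,075 · Delacroix: $72,600 · Lindqvist: $76,900 · Dube: $8,550 · Vance: $4,275 · Chaudhri: $51,250

Total profit-interest units = 54.
Unrounded shares: Haddad 4/54 × $230,650 = 17,085.19; Delacroix 17/54 × $230,650 = 72,612.04; Lindqvist 18/54 × $230,650 = 76,883.33; Dube 2/54 × $230,650 = 8,542.59; Vance 1/54 × $230,650 = 4,271.30; Chaudhri 12/54 × $230,650 = 51,255.56.
At nearest $25: Haddad $17,075; Delacroix $72,600; Lindqvist $76,875; Dube $8,550; Vance $4,275; Chaudhri $51,250. Sum = $230,625.
Difference $230,650 − $230,625 = +$25 applied to largest profit-interest units (Lindqvist): Lindqvist becomes $76,900.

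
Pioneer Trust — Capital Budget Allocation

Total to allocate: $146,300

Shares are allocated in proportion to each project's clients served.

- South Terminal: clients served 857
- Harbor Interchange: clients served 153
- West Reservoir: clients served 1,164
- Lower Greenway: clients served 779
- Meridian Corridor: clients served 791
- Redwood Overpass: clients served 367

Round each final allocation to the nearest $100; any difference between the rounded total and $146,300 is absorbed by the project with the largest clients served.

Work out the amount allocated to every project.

Sum of clients served: 4,111.
Raw shares: South Terminal 857/4,111 × $146,300 = 30,498.44; Harbor Interchange 153/4,111 × $146,300 = 5,444.88; West Reservoir 1,164/4,111 × $146,300 = 41,423.79; Lower Greenway 779/4,111 × $146,300 = 27,722.62; Meridian Corridor 791/4,111 × $146,300 = 28,149.67; Redwood Overpass 367/4,111 × $146,300 = 13,060.59.
At nearest $100: South Terminal $30,500; Harbor Interchange $5,400; West Reservoir $41,400; Lower Greenway $27,700; Meridian Corridor $28,100; Redwood Overpass $13,100. Sum = $146,200.
Difference $146,300 − $146,200 = +$100 applied to largest clients served (West Reservoir): West Reservoir becomes $41,500.

South Terminal: $30,500 · Harbor Interchange: $5,400 · West Reservoir: $41,500 · Lower Greenway: $27,700 · Meridian Corridor: $28,100 · Redwood Overpass: $13,100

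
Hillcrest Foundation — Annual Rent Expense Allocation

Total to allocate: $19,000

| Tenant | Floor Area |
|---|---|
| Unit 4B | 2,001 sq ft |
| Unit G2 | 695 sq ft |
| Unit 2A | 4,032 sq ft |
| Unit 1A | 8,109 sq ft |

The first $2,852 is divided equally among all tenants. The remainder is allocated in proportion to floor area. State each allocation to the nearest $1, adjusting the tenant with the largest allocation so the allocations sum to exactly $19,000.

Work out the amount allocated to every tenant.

Unit 4B: $2,891 | Unit G2: $1,469 | Unit 2A: $5,101 | Unit 1A: $9,539

First tranche $2,852 split equally: $713 each.
Remainder $16,148 by floor area (total 14,837): Unit 4B 2,177.81 → $2,178; Unit G2 756.41 → $756; Unit 2A 4,388.27 → $4,388; Unit 1A 8,825.51 → $8,826.
Totals: Unit 4B $713 + $2,178 = $2,891; Unit G2 $713 + $756 = $1,469; Unit 2A $713 + $4,388 = $5,101; Unit 1A $713 + $8,826 = $9,539.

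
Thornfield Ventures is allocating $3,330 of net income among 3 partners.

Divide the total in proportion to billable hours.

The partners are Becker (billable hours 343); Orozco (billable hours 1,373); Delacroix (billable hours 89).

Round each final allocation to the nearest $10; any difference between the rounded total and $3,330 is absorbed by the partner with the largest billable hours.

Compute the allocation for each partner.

Becker: $630; Orozco: $2,540; Delacroix: $160

Combined billable hours = 1,805.
Raw shares: Becker 343/1,805 × $3,330 = 632.79; Orozco 1,373/1,805 × $3,330 = 2,533.01; Delacroix 89/1,805 × $3,330 = 164.19.
Rounded to nearest $10: Becker $630; Orozco $2,530; Delacroix $160. Sum = $3,320.
Difference $3,330 − $3,320 = +$10 applied to largest billable hours (Orozco): Orozco becomes $2,540.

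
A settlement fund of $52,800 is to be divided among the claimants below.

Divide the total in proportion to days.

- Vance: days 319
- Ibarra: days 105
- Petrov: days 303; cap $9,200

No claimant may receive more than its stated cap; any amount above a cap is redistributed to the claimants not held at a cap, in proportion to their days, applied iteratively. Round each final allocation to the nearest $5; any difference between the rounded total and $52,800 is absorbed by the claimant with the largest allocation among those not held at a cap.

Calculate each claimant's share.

Vance: $32,805 · Ibarra: $10,795 · Petrov: $9,200

Sum of days: 727.
Unconstrained shares: Vance 23,168.09; Ibarra 7,625.86; Petrov 22,006.05.
Capped: Petrov ($9,200); balance $43,600 reallocated over remaining days 424.
Shares after redistribution: Vance 32,802.83 → $32,805; Ibarra 10,797.17 → $10,795.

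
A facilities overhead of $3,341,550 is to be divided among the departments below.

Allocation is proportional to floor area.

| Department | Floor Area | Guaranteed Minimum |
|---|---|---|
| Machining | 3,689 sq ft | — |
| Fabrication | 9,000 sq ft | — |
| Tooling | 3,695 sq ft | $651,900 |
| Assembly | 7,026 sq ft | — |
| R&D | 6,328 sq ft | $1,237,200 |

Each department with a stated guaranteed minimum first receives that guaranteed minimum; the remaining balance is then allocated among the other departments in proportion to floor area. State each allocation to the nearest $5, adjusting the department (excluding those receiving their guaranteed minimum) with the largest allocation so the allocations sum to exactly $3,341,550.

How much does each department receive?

Minimums first: Tooling $651,900; R&D $1,237,200. Balance $1,452,450.
Balance split over remaining floor area 19,715: Machining 271,777.23 → $271,775; Fabrication 663,050.98 → $663,050; Assembly 517,621.80 → $517,620.
Rounding difference +$5 applied to Fabrication → $663,055.

Machining: $271,775 | Fabrication: $663,055 | Tooling: $651,900 | Assembly: $517,620 | R&D: $1,237,200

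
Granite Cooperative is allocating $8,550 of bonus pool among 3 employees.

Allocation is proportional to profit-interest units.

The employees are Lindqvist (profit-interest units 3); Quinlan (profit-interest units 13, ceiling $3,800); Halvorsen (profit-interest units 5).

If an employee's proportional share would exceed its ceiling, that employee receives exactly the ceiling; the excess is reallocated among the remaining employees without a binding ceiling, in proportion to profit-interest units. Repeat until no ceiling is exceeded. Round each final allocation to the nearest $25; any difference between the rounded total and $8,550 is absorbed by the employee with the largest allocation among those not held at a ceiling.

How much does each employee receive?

Profit-interest units total: 21.
Unconstrained shares: Lindqvist 1,221.43; Quinlan 5,292.86; Halvorsen 2,035.71.
Capped: Quinlan ($3,800); residual $4,750 reallocated over remaining profit-interest units 8.
Shares after redistribution: Lindqvist 1,781.25 → $1,775; Halvorsen 2,968.75 → $2,975.

Lindqvist: $1,775 | Quinlan: $3,800 | Halvorsen: $2,975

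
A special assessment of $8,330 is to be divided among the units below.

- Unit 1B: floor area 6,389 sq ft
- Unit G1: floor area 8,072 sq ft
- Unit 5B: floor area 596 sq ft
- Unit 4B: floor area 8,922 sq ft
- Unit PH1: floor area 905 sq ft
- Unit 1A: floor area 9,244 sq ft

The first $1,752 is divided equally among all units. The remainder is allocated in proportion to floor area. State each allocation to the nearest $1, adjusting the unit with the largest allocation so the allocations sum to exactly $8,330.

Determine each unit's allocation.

Unit 1B: $1,523 · Unit G1: $1,848 · Unit 5B: $407 · Unit 4B: $2,012 · Unit PH1: $466 · Unit 1A: $2,074

Equal tier: $1,752 ÷ 6 = $292 apiece.
Remainder $6,578 by floor area (total 34,128): Unit 1B 1,231.45 → $1,231; Unit G1 1,555.84 → $1,556; Unit 5B 114.88 → $115; Unit 4B 1,719.67 → $1,720; Unit PH1 174.43 → $174; Unit 1A 1,781.73 → $1,782.
Totals: Unit 1B $292 + $1,231 = $1,523; Unit G1 $292 + $1,556 = $1,848; Unit 5B $292 + $115 = $407; Unit 4B $292 + $1,720 = $2,012; Unit PH1 $292 + $174 = $466; Unit 1A $292 + $1,782 = $2,074.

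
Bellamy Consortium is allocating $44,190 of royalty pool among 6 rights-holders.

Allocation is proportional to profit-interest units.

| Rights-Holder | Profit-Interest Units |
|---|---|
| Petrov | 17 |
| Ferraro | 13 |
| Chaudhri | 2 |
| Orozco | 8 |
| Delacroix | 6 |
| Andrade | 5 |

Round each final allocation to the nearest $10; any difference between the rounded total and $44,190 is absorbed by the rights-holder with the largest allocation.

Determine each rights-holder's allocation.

Total profit-interest units = 51.
Proportional shares: Petrov 17/51 × $44,190 = 14,730.00; Ferraro 13/51 × $44,190 = 11,264.12; Chaudhri 2/51 × $44,190 = 1,732.94; Orozco 8/51 × $44,190 = 6,931.76; Delacroix 6/51 × $44,190 = 5,198.82; Andrade 5/51 × $44,190 = 4,332.35.
After rounding ($10): Petrov $14,730; Ferraro $11,260; Chaudhri $1,730; Orozco $6,930; Delacroix $5,200; Andrade $4,330. Sum = $44,180.
Difference $44,190 − $44,180 = +$10 applied to largest allocation (Petrov): Petrov becomes $14,740.

Petrov: $14,740 | Ferraro: $11,260 | Chaudhri: $1,730 | Orozco: $6,930 | Delacroix: $5,200 | Andrade: $4,330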